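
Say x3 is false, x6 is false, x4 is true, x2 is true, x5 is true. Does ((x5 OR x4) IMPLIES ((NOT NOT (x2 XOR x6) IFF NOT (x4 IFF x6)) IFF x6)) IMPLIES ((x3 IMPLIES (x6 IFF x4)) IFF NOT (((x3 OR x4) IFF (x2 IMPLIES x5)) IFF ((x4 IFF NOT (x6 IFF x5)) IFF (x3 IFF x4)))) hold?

True

Substituting x3=False, x6=False, x4=True, x2=True, x5=True:
x5 OR x4 = True OR True = True
x2 XOR x6 = True XOR False = True
NOT (x2 XOR x6) = NOT True = False
NOT NOT (x2 XOR x6) = NOT False = True
x4 IFF x6 = True IFF False = False
NOT (x4 IFF x6) = NOT False = True
NOT NOT (x2 XOR x6) IFF NOT (x4 IFF x6) = True IFF True = True
(NOT NOT (x2 XOR x6) IFF NOT (x4 IFF x6)) IFF x6 = True IFF False = False
(x5 OR x4) IMPLIES ((NOT NOT (x2 XOR x6) IFF NOT (x4 IFF x6)) IFF x6) = True IMPLIES False = False
x6 IFF x4 = False IFF True = False
x3 IMPLIES (x6 IFF x4) = False IMPLIES False = True
x3 OR x4 = False OR True = True
x2 IMPLIES x5 = True IMPLIES True = True
(x3 OR x4) IFF (x2 IMPLIES x5) = True IFF True = True
x6 IFF x5 = False IFF True = False
NOT (x6 IFF x5) = NOT False = True
x4 IFF NOT (x6 IFF x5) = True IFF True = True
x3 IFF x4 = False IFF True = False
(x4 IFF NOT (x6 IFF x5)) IFF (x3 IFF x4) = True IFF False = False
((x3 OR x4) IFF (x2 IMPLIES x5)) IFF ((x4 IFF NOT (x6 IFF x5)) IFF (x3 IFF x4)) = True IFF False = False
NOT (((x3 OR x4) IFF (x2 IMPLIES x5)) IFF ((x4 IFF NOT (x6 IFF x5)) IFF (x3 IFF x4))) = NOT False = True
(x3 IMPLIES (x6 IFF x4)) IFF NOT (((x3 OR x4) IFF (x2 IMPLIES x5)) IFF ((x4 IFF NOT (x6 IFF x5)) IFF (x3 IFF x4))) = True IFF True = True
((x5 OR x4) IMPLIES ((NOT NOT (x2 XOR x6) IFF NOT (x4 IFF x6)) IFF x6)) IMPLIES ((x3 IMPLIES (x6 IFF x4)) IFF NOT (((x3 OR x4) IFF (x2 IMPLIES x5)) IFF ((x4 IFF NOT (x6 IFF x5)) IFF (x3 IFF x4)))) = False IMPLIES True = True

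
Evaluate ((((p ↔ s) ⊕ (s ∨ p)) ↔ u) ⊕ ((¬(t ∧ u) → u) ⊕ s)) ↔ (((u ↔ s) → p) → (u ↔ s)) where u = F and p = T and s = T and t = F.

p ↔ s = T ↔ T = T
s ∨ p = T ∨ T = T
(p ↔ s) ⊕ (s ∨ p) = T ⊕ T = F
((p ↔ s) ⊕ (s ∨ p)) ↔ u = F ↔ F = T
t ∧ u = F ∧ F = F
¬(t ∧ u) = ¬F = T
¬(t ∧ u) → u = T → F = F
(¬(t ∧ u) → u) ⊕ s = F ⊕ T = T
(((p ↔ s) ⊕ (s ∨ p)) ↔ u) ⊕ ((¬(t ∧ u) → u) ⊕ s) = T ⊕ T = F
u ↔ s = F ↔ T = F
(u ↔ s) → p = F → T = T
u ↔ s = F ↔ T = F
((u ↔ s) → p) → (u ↔ s) = T → F = F
((((p ↔ s) ⊕ (s ∨ p)) ↔ u) ⊕ ((¬(t ∧ u) → u) ⊕ s)) ↔ (((u ↔ s) → p) → (u ↔ s)) = F ↔ F = T

T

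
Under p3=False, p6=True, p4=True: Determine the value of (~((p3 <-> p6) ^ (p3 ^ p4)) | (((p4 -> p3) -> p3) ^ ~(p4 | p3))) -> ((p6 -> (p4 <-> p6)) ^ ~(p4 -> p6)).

True

Substituting p3=False, p6=True, p4=True:
p3 <-> p6 = False <-> True = False
p3 ^ p4 = False ^ True = True
(p3 <-> p6) ^ (p3 ^ p4) = False ^ True = True
~((p3 <-> p6) ^ (p3 ^ p4)) = ~True = False
p4 -> p3 = True -> False = False
(p4 -> p3) -> p3 = False -> False = True
p4 | p3 = True | False = True
~(p4 | p3) = ~True = False
((p4 -> p3) -> p3) ^ ~(p4 | p3) = True ^ False = True
~((p3 <-> p6) ^ (p3 ^ p4)) | (((p4 -> p3) -> p3) ^ ~(p4 | p3)) = False | True = True
p4 <-> p6 = True <-> True = True
p6 -> (p4 <-> p6) = True -> True = True
p4 -> p6 = True -> True = True
~(p4 -> p6) = ~True = False
(p6 -> (p4 <-> p6)) ^ ~(p4 -> p6) = True ^ False = True
(~((p3 <-> p6) ^ (p3 ^ p4)) | (((p4 -> p3) -> p3) ^ ~(p4 | p3))) -> ((p6 -> (p4 <-> p6)) ^ ~(p4 -> p6)) = True -> True = True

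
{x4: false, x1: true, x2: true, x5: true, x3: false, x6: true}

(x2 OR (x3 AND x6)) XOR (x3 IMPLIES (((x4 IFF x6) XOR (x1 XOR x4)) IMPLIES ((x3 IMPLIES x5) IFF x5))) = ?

Substituting x4=false, x1=true, x2=true, x5=true, x3=false, x6=true:
x3 AND x6 = false AND true = false
x2 OR (x3 AND x6) = true OR false = true
x4 IFF x6 = false IFF true = false
x1 XOR x4 = true XOR false = true
(x4 IFF x6) XOR (x1 XOR x4) = false XOR true = true
x3 IMPLIES x5 = false IMPLIES true = true
(x3 IMPLIES x5) IFF x5 = true IFF true = true
((x4 IFF x6) XOR (x1 XOR x4)) IMPLIES ((x3 IMPLIES x5) IFF x5) = true IMPLIES true = true
x3 IMPLIES (((x4 IFF x6) XOR (x1 XOR x4)) IMPLIES ((x3 IMPLIES x5) IFF x5)) = false IMPLIES true = true
(x2 OR (x3 AND x6)) XOR (x3 IMPLIES (((x4 IFF x6) XOR (x1 XOR x4)) IMPLIES ((x3 IMPLIES x5) IFF x5))) = true XOR true = false

false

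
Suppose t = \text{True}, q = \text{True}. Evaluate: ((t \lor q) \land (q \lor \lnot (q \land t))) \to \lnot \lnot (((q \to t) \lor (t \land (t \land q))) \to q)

t \lor q = \text{True} \lor \text{True} = \text{True}
q \land t = \text{True} \land \text{True} = \text{True}
\lnot (q \land t) = \lnot \text{True} = \text{False}
q \lor \lnot (q \land t) = \text{True} \lor \text{False} = \text{True}
(t \lor q) \land (q \lor \lnot (q \land t)) = \text{True} \land \text{True} = \text{True}
q \to t = \text{True} \to \text{True} = \text{True}
t \land q = \text{True} \land \text{True} = \text{True}
t \land (t \land q) = \text{True} \land \text{True} = \text{True}
(q \to t) \lor (t \land (t \land q)) = \text{True} \lor \text{True} = \text{True}
((q \to t) \lor (t \land (t \land q))) \to q = \text{True} \to \text{True} = \text{True}
\lnot (((q \to t) \lor (t \land (t \land q))) \to q) = \lnot \text{True} = \text{False}
\lnot \lnot (((q \to t) \lor (t \land (t \land q))) \to q) = \lnot \text{False} = \text{True}
((t \lor q) \land (q \lor \lnot (q \land t))) \to \lnot \lnot (((q \to t) \lor (t \land (t \land q))) \to q) = \text{True} \to \text{True} = \text{True}

\text{True}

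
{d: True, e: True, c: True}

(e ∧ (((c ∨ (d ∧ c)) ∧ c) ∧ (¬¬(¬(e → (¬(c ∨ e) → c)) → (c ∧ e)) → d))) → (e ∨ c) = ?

True

d ∧ c = True ∧ True = True
c ∨ (d ∧ c) = True ∨ True = True
(c ∨ (d ∧ c)) ∧ c = True ∧ True = True
c ∨ e = True ∨ True = True
¬(c ∨ e) = ¬True = False
¬(c ∨ e) → c = False → True = True
e → (¬(c ∨ e) → c) = True → True = True
¬(e → (¬(c ∨ e) → c)) = ¬True = False
c ∧ e = True ∧ True = True
¬(e → (¬(c ∨ e) → c)) → (c ∧ e) = False → True = True
¬(¬(e → (¬(c ∨ e) → c)) → (c ∧ e)) = ¬True = False
¬¬(¬(e → (¬(c ∨ e) → c)) → (c ∧ e)) = ¬False = True
¬¬(¬(e → (¬(c ∨ e) → c)) → (c ∧ e)) → d = True → True = True
((c ∨ (d ∧ c)) ∧ c) ∧ (¬¬(¬(e → (¬(c ∨ e) → c)) → (c ∧ e)) → d) = True ∧ True = True
e ∧ (((c ∨ (d ∧ c)) ∧ c) ∧ (¬¬(¬(e → (¬(c ∨ e) → c)) → (c ∧ e)) → d)) = True ∧ True = True
e ∨ c = True ∨ True = True
(e ∧ (((c ∨ (d ∧ c)) ∧ c) ∧ (¬¬(¬(e → (¬(c ∨ e) → c)) → (c ∧ e)) → d))) → (e ∨ c) = True → True = True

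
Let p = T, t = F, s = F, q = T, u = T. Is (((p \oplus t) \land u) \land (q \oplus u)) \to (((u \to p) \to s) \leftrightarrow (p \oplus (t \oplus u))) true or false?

p \oplus t = T \oplus F = T
(p \oplus t) \land u = T \land T = T
q \oplus u = T \oplus T = F
((p \oplus t) \land u) \land (q \oplus u) = T \land F = F
u \to p = T \to T = T
(u \to p) \to s = T \to F = F
t \oplus u = F \oplus T = T
p \oplus (t \oplus u) = T \oplus T = F
((u \to p) \to s) \leftrightarrow (p \oplus (t \oplus u)) = F \leftrightarrow F = T
(((p \oplus t) \land u) \land (q \oplus u)) \to (((u \to p) \to s) \leftrightarrow (p \oplus (t \oplus u))) = F \to T = T

T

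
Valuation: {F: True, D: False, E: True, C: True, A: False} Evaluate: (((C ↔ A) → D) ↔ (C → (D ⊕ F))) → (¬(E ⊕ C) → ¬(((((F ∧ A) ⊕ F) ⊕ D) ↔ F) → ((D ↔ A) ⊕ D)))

C ↔ A = True ↔ False = False
(C ↔ A) → D = False → False = True
D ⊕ F = False ⊕ True = True
C → (D ⊕ F) = True → True = True
((C ↔ A) → D) ↔ (C → (D ⊕ F)) = True ↔ True = True
E ⊕ C = True ⊕ True = False
¬(E ⊕ C) = ¬False = True
F ∧ A = True ∧ False = False
(F ∧ A) ⊕ F = False ⊕ True = True
((F ∧ A) ⊕ F) ⊕ D = True ⊕ False = True
(((F ∧ A) ⊕ F) ⊕ D) ↔ F = True ↔ True = True
D ↔ A = False ↔ False = True
(D ↔ A) ⊕ D = True ⊕ False = True
((((F ∧ A) ⊕ F) ⊕ D) ↔ F) → ((D ↔ A) ⊕ D) = True → True = True
¬(((((F ∧ A) ⊕ F) ⊕ D) ↔ F) → ((D ↔ A) ⊕ D)) = ¬True = False
¬(E ⊕ C) → ¬(((((F ∧ A) ⊕ F) ⊕ D) ↔ F) → ((D ↔ A) ⊕ D)) = True → False = False
(((C ↔ A) → D) ↔ (C → (D ⊕ F))) → (¬(E ⊕ C) → ¬(((((F ∧ A) ⊕ F) ⊕ D) ↔ F) → ((D ↔ A) ⊕ D))) = True → False = False

False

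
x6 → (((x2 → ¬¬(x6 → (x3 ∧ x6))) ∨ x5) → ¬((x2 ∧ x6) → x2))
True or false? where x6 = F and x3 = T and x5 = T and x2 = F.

x3 ∧ x6 = T ∧ F = F
x6 → (x3 ∧ x6) = F → F = T
¬(x6 → (x3 ∧ x6)) = ¬T = F
¬¬(x6 → (x3 ∧ x6)) = ¬F = T
x2 → ¬¬(x6 → (x3 ∧ x6)) = F → T = T
(x2 → ¬¬(x6 → (x3 ∧ x6))) ∨ x5 = T ∨ T = T
x2 ∧ x6 = F ∧ F = F
(x2 ∧ x6) → x2 = F → F = T
¬((x2 ∧ x6) → x2) = ¬T = F
((x2 → ¬¬(x6 → (x3 ∧ x6))) ∨ x5) → ¬((x2 ∧ x6) → x2) = T → F = F
x6 → (((x2 → ¬¬(x6 → (x3 ∧ x6))) ∨ x5) → ¬((x2 ∧ x6) → x2)) = F → F = T

T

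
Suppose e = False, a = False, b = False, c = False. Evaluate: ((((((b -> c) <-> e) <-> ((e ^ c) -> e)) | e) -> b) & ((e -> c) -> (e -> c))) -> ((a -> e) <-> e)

False

b -> c = False -> False = True
(b -> c) <-> e = True <-> False = False
e ^ c = False ^ False = False
(e ^ c) -> e = False -> False = True
((b -> c) <-> e) <-> ((e ^ c) -> e) = False <-> True = False
(((b -> c) <-> e) <-> ((e ^ c) -> e)) | e = False | False = False
((((b -> c) <-> e) <-> ((e ^ c) -> e)) | e) -> b = False -> False = True
e -> c = False -> False = True
e -> c = False -> False = True
(e -> c) -> (e -> c) = True -> True = True
(((((b -> c) <-> e) <-> ((e ^ c) -> e)) | e) -> b) & ((e -> c) -> (e -> c)) = True & True = True
a -> e = False -> False = True
(a -> e) <-> e = True <-> False = False
((((((b -> c) <-> e) <-> ((e ^ c) -> e)) | e) -> b) & ((e -> c) -> (e -> c))) -> ((a -> e) <-> e) = True -> False = False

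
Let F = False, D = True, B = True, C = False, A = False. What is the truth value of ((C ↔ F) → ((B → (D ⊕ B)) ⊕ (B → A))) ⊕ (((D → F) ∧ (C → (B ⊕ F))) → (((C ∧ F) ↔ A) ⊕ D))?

True

Substituting F=False, D=True, B=True, C=False, A=False:
C ↔ F = False ↔ False = True
D ⊕ B = True ⊕ True = False
B → (D ⊕ B) = True → False = False
B → A = True → False = False
(B → (D ⊕ B)) ⊕ (B → A) = False ⊕ False = False
(C ↔ F) → ((B → (D ⊕ B)) ⊕ (B → A)) = True → False = False
D → F = True → False = False
B ⊕ F = True ⊕ False = True
C → (B ⊕ F) = False → True = True
(D → F) ∧ (C → (B ⊕ F)) = False ∧ True = False
C ∧ F = False ∧ False = False
(C ∧ F) ↔ A = False ↔ False = True
((C ∧ F) ↔ A) ⊕ D = True ⊕ True = False
((D → F) ∧ (C → (B ⊕ F))) → (((C ∧ F) ↔ A) ⊕ D) = False → False = True
((C ↔ F) → ((B → (D ⊕ B)) ⊕ (B → A))) ⊕ (((D → F) ∧ (C → (B ⊕ F))) → (((C ∧ F) ↔ A) ⊕ D)) = False ⊕ True = True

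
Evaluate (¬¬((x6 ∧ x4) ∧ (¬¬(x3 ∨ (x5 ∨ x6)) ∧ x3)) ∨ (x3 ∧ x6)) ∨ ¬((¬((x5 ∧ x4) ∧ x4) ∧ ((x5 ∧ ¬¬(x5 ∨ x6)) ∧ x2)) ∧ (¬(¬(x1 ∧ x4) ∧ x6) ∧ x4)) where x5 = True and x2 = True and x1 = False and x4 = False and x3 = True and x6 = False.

Substituting x5=True, x2=True, x1=False, x4=False, x3=True, x6=False:
x6 ∧ x4 = False ∧ False = False
x5 ∨ x6 = True ∨ False = True
x3 ∨ (x5 ∨ x6) = True ∨ True = True
¬(x3 ∨ (x5 ∨ x6)) = ¬True = False
¬¬(x3 ∨ (x5 ∨ x6)) = ¬False = True
¬¬(x3 ∨ (x5 ∨ x6)) ∧ x3 = True ∧ True = True
(x6 ∧ x4) ∧ (¬¬(x3 ∨ (x5 ∨ x6)) ∧ x3) = False ∧ True = False
¬((x6 ∧ x4) ∧ (¬¬(x3 ∨ (x5 ∨ x6)) ∧ x3)) = ¬False = True
¬¬((x6 ∧ x4) ∧ (¬¬(x3 ∨ (x5 ∨ x6)) ∧ x3)) = ¬True = False
x3 ∧ x6 = True ∧ False = False
¬¬((x6 ∧ x4) ∧ (¬¬(x3 ∨ (x5 ∨ x6)) ∧ x3)) ∨ (x3 ∧ x6) = False ∨ False = False
x5 ∧ x4 = True ∧ False = False
(x5 ∧ x4) ∧ x4 = False ∧ False = False
¬((x5 ∧ x4) ∧ x4) = ¬False = True
x5 ∨ x6 = True ∨ False = True
¬(x5 ∨ x6) = ¬True = False
¬¬(x5 ∨ x6) = ¬False = True
x5 ∧ ¬¬(x5 ∨ x6) = True ∧ True = True
(x5 ∧ ¬¬(x5 ∨ x6)) ∧ x2 = True ∧ True = True
¬((x5 ∧ x4) ∧ x4) ∧ ((x5 ∧ ¬¬(x5 ∨ x6)) ∧ x2) = True ∧ True = True
x1 ∧ x4 = False ∧ False = False
¬(x1 ∧ x4) = ¬False = True
¬(x1 ∧ x4) ∧ x6 = True ∧ False = False
¬(¬(x1 ∧ x4) ∧ x6) = ¬False = True
¬(¬(x1 ∧ x4) ∧ x6) ∧ x4 = True ∧ False = False
(¬((x5 ∧ x4) ∧ x4) ∧ ((x5 ∧ ¬¬(x5 ∨ x6)) ∧ x2)) ∧ (¬(¬(x1 ∧ x4) ∧ x6) ∧ x4) = True ∧ False = False
¬((¬((x5 ∧ x4) ∧ x4) ∧ ((x5 ∧ ¬¬(x5 ∨ x6)) ∧ x2)) ∧ (¬(¬(x1 ∧ x4) ∧ x6) ∧ x4)) = ¬False = True
(¬¬((x6 ∧ x4) ∧ (¬¬(x3 ∨ (x5 ∨ x6)) ∧ x3)) ∨ (x3 ∧ x6)) ∨ ¬((¬((x5 ∧ x4) ∧ x4) ∧ ((x5 ∧ ¬¬(x5 ∨ x6)) ∧ x2)) ∧ (¬(¬(x1 ∧ x4) ∧ x6) ∧ x4)) = False ∨ True = True

True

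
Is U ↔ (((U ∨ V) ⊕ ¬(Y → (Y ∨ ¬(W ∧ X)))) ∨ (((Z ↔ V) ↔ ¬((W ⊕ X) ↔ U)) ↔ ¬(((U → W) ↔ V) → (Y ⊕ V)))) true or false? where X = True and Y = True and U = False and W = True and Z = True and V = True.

U ∨ V = False ∨ True = True
W ∧ X = True ∧ True = True
¬(W ∧ X) = ¬True = False
Y ∨ ¬(W ∧ X) = True ∨ False = True
Y → (Y ∨ ¬(W ∧ X)) = True → True = True
¬(Y → (Y ∨ ¬(W ∧ X))) = ¬True = False
(U ∨ V) ⊕ ¬(Y → (Y ∨ ¬(W ∧ X))) = True ⊕ False = True
Z ↔ V = True ↔ True = True
W ⊕ X = True ⊕ True = False
(W ⊕ X) ↔ U = False ↔ False = True
¬((W ⊕ X) ↔ U) = ¬True = False
(Z ↔ V) ↔ ¬((W ⊕ X) ↔ U) = True ↔ False = False
U → W = False → True = True
(U → W) ↔ V = True ↔ True = True
Y ⊕ V = True ⊕ True = False
((U → W) ↔ V) → (Y ⊕ V) = True → False = False
¬(((U → W) ↔ V) → (Y ⊕ V)) = ¬False = True
((Z ↔ V) ↔ ¬((W ⊕ X) ↔ U)) ↔ ¬(((U → W) ↔ V) → (Y ⊕ V)) = False ↔ True = False
((U ∨ V) ⊕ ¬(Y → (Y ∨ ¬(W ∧ X)))) ∨ (((Z ↔ V) ↔ ¬((W ⊕ X) ↔ U)) ↔ ¬(((U → W) ↔ V) → (Y ⊕ V))) = True ∨ False = True
U ↔ (((U ∨ V) ⊕ ¬(Y → (Y ∨ ¬(W ∧ X)))) ∨ (((Z ↔ V) ↔ ¬((W ⊕ X) ↔ U)) ↔ ¬(((U → W) ↔ V) → (Y ⊕ V)))) = False ↔ True = False

False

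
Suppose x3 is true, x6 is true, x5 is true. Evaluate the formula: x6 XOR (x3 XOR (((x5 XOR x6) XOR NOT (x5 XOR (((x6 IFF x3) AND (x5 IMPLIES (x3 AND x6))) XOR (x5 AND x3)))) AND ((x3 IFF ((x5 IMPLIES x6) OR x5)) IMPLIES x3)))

False

Substituting x3=True, x6=True, x5=True:
x5 XOR x6 = True XOR True = False
x6 IFF x3 = True IFF True = True
x3 AND x6 = True AND True = True
x5 IMPLIES (x3 AND x6) = True IMPLIES True = True
(x6 IFF x3) AND (x5 IMPLIES (x3 AND x6)) = True AND True = True
x5 AND x3 = True AND True = True
((x6 IFF x3) AND (x5 IMPLIES (x3 AND x6))) XOR (x5 AND x3) = True XOR True = False
x5 XOR (((x6 IFF x3) AND (x5 IMPLIES (x3 AND x6))) XOR (x5 AND x3)) = True XOR False = True
NOT (x5 XOR (((x6 IFF x3) AND (x5 IMPLIES (x3 AND x6))) XOR (x5 AND x3))) = NOT True = False
(x5 XOR x6) XOR NOT (x5 XOR (((x6 IFF x3) AND (x5 IMPLIES (x3 AND x6))) XOR (x5 AND x3))) = False XOR False = False
x5 IMPLIES x6 = True IMPLIES True = True
(x5 IMPLIES x6) OR x5 = True OR True = True
x3 IFF ((x5 IMPLIES x6) OR x5) = True IFF True = True
(x3 IFF ((x5 IMPLIES x6) OR x5)) IMPLIES x3 = True IMPLIES True = True
((x5 XOR x6) XOR NOT (x5 XOR (((x6 IFF x3) AND (x5 IMPLIES (x3 AND x6))) XOR (x5 AND x3)))) AND ((x3 IFF ((x5 IMPLIES x6) OR x5)) IMPLIES x3) = False AND True = False
x3 XOR (((x5 XOR x6) XOR NOT (x5 XOR (((x6 IFF x3) AND (x5 IMPLIES (x3 AND x6))) XOR (x5 AND x3)))) AND ((x3 IFF ((x5 IMPLIES x6) OR x5)) IMPLIES x3)) = True XOR False = True
x6 XOR (x3 XOR (((x5 XOR x6) XOR NOT (x5 XOR (((x6 IFF x3) AND (x5 IMPLIES (x3 AND x6))) XOR (x5 AND x3)))) AND ((x3 IFF ((x5 IMPLIES x6) OR x5)) IMPLIES x3))) = True XOR True = False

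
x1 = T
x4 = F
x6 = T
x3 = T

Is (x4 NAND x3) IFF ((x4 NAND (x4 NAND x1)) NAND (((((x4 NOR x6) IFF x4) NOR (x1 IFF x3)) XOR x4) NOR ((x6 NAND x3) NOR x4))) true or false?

T

x4 NAND x3 = F NAND T = T
x4 NAND x1 = F NAND T = T
x4 NAND (x4 NAND x1) = F NAND T = T
x4 NOR x6 = F NOR T = F
(x4 NOR x6) IFF x4 = F IFF F = T
x1 IFF x3 = T IFF T = T
((x4 NOR x6) IFF x4) NOR (x1 IFF x3) = T NOR T = F
(((x4 NOR x6) IFF x4) NOR (x1 IFF x3)) XOR x4 = F XOR F = F
x6 NAND x3 = T NAND T = F
(x6 NAND x3) NOR x4 = F NOR F = T
((((x4 NOR x6) IFF x4) NOR (x1 IFF x3)) XOR x4) NOR ((x6 NAND x3) NOR x4) = F NOR T = F
(x4 NAND (x4 NAND x1)) NAND (((((x4 NOR x6) IFF x4) NOR (x1 IFF x3)) XOR x4) NOR ((x6 NAND x3) NOR x4)) = T NAND F = T
(x4 NAND x3) IFF ((x4 NAND (x4 NAND x1)) NAND (((((x4 NOR x6) IFF x4) NOR (x1 IFF x3)) XOR x4) NOR ((x6 NAND x3) NOR x4))) = T IFF T = T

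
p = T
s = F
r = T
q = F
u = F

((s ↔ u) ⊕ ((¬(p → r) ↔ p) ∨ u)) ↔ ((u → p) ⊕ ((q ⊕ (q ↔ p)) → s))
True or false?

Substituting p=T, s=F, r=T, q=F, u=F:
s ↔ u = F ↔ F = T
p → r = T → T = T
¬(p → r) = ¬T = F
¬(p → r) ↔ p = F ↔ T = F
(¬(p → r) ↔ p) ∨ u = F ∨ F = F
(s ↔ u) ⊕ ((¬(p → r) ↔ p) ∨ u) = T ⊕ F = T
u → p = F → T = T
q ↔ p = F ↔ T = F
q ⊕ (q ↔ p) = F ⊕ F = F
(q ⊕ (q ↔ p)) → s = F → F = T
(u → p) ⊕ ((q ⊕ (q ↔ p)) → s) = T ⊕ T = F
((s ↔ u) ⊕ ((¬(p → r) ↔ p) ∨ u)) ↔ ((u → p) ⊕ ((q ⊕ (q ↔ p)) → s)) = T ↔ F = F

F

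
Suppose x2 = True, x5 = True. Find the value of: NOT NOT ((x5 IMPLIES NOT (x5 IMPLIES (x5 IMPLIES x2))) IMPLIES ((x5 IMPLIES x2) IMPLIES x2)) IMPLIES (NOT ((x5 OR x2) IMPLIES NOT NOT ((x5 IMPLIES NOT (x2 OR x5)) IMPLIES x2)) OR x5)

x5 IMPLIES x2 = True IMPLIES True = True
x5 IMPLIES (x5 IMPLIES x2) = True IMPLIES True = True
NOT (x5 IMPLIES (x5 IMPLIES x2)) = NOT True = False
x5 IMPLIES NOT (x5 IMPLIES (x5 IMPLIES x2)) = True IMPLIES False = False
x5 IMPLIES x2 = True IMPLIES True = True
(x5 IMPLIES x2) IMPLIES x2 = True IMPLIES True = True
(x5 IMPLIES NOT (x5 IMPLIES (x5 IMPLIES x2))) IMPLIES ((x5 IMPLIES x2) IMPLIES x2) = False IMPLIES True = True
NOT ((x5 IMPLIES NOT (x5 IMPLIES (x5 IMPLIES x2))) IMPLIES ((x5 IMPLIES x2) IMPLIES x2)) = NOT True = False
NOT NOT ((x5 IMPLIES NOT (x5 IMPLIES (x5 IMPLIES x2))) IMPLIES ((x5 IMPLIES x2) IMPLIES x2)) = NOT False = True
x5 OR x2 = True OR True = True
x2 OR x5 = True OR True = True
NOT (x2 OR x5) = NOT True = False
x5 IMPLIES NOT (x2 OR x5) = True IMPLIES False = False
(x5 IMPLIES NOT (x2 OR x5)) IMPLIES x2 = False IMPLIES True = True
NOT ((x5 IMPLIES NOT (x2 OR x5)) IMPLIES x2) = NOT True = False
NOT NOT ((x5 IMPLIES NOT (x2 OR x5)) IMPLIES x2) = NOT False = True
(x5 OR x2) IMPLIES NOT NOT ((x5 IMPLIES NOT (x2 OR x5)) IMPLIES x2) = True IMPLIES True = True
NOT ((x5 OR x2) IMPLIES NOT NOT ((x5 IMPLIES NOT (x2 OR x5)) IMPLIES x2)) = NOT True = False
NOT ((x5 OR x2) IMPLIES NOT NOT ((x5 IMPLIES NOT (x2 OR x5)) IMPLIES x2)) OR x5 = False OR True = True
NOT NOT ((x5 IMPLIES NOT (x5 IMPLIES (x5 IMPLIES x2))) IMPLIES ((x5 IMPLIES x2) IMPLIES x2)) IMPLIES (NOT ((x5 OR x2) IMPLIES NOT NOT ((x5 IMPLIES NOT (x2 OR x5)) IMPLIES x2)) OR x5) = True IMPLIES True = True

True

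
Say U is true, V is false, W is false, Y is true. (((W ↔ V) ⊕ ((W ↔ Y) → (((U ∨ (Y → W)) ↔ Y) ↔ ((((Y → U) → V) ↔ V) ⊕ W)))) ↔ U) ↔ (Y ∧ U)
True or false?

W ↔ V = F ↔ F = T
W ↔ Y = F ↔ T = F
Y → W = T → F = F
U ∨ (Y → W) = T ∨ F = T
(U ∨ (Y → W)) ↔ Y = T ↔ T = T
Y → U = T → T = T
(Y → U) → V = T → F = F
((Y → U) → V) ↔ V = F ↔ F = T
(((Y → U) → V) ↔ V) ⊕ W = T ⊕ F = T
((U ∨ (Y → W)) ↔ Y) ↔ ((((Y → U) → V) ↔ V) ⊕ W) = T ↔ T = T
(W ↔ Y) → (((U ∨ (Y → W)) ↔ Y) ↔ ((((Y → U) → V) ↔ V) ⊕ W)) = F → T = T
(W ↔ V) ⊕ ((W ↔ Y) → (((U ∨ (Y → W)) ↔ Y) ↔ ((((Y → U) → V) ↔ V) ⊕ W))) = T ⊕ T = F
((W ↔ V) ⊕ ((W ↔ Y) → (((U ∨ (Y → W)) ↔ Y) ↔ ((((Y → U) → V) ↔ V) ⊕ W)))) ↔ U = F ↔ T = F
Y ∧ U = T ∧ T = T
(((W ↔ V) ⊕ ((W ↔ Y) → (((U ∨ (Y → W)) ↔ Y) ↔ ((((Y → U) → V) ↔ V) ⊕ W)))) ↔ U) ↔ (Y ∧ U) = F ↔ T = F

F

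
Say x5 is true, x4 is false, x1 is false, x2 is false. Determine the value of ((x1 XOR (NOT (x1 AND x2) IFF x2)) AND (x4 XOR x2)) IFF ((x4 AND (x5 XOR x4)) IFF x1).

x1 AND x2 = F AND F = F
NOT (x1 AND x2) = NOT F = T
NOT (x1 AND x2) IFF x2 = T IFF F = F
x1 XOR (NOT (x1 AND x2) IFF x2) = F XOR F = F
x4 XOR x2 = F XOR F = F
(x1 XOR (NOT (x1 AND x2) IFF x2)) AND (x4 XOR x2) = F AND F = F
x5 XOR x4 = T XOR F = T
x4 AND (x5 XOR x4) = F AND T = F
(x4 AND (x5 XOR x4)) IFF x1 = F IFF F = T
((x1 XOR (NOT (x1 AND x2) IFF x2)) AND (x4 XOR x2)) IFF ((x4 AND (x5 XOR x4)) IFF x1) = F IFF T = F

F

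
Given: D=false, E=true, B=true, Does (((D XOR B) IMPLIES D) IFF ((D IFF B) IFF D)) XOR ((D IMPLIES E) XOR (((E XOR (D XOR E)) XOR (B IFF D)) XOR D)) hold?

Substituting D=false, E=true, B=true:
D XOR B = false XOR true = true
(D XOR B) IMPLIES D = true IMPLIES false = false
D IFF B = false IFF true = false
(D IFF B) IFF D = false IFF false = true
((D XOR B) IMPLIES D) IFF ((D IFF B) IFF D) = false IFF true = false
D IMPLIES E = false IMPLIES true = true
D XOR E = false XOR true = true
E XOR (D XOR E) = true XOR true = false
B IFF D = true IFF false = false
(E XOR (D XOR E)) XOR (B IFF D) = false XOR false = false
((E XOR (D XOR E)) XOR (B IFF D)) XOR D = false XOR false = false
(D IMPLIES E) XOR (((E XOR (D XOR E)) XOR (B IFF D)) XOR D) = true XOR false = true
(((D XOR B) IMPLIES D) IFF ((D IFF B) IFF D)) XOR ((D IMPLIES E) XOR (((E XOR (D XOR E)) XOR (B IFF D)) XOR D)) = false XOR true = true

true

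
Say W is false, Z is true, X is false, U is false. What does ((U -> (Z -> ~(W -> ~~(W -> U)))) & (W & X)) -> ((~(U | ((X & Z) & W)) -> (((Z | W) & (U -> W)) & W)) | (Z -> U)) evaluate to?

1

W -> U = 0 -> 0 = 1
~(W -> U) = ~1 = 0
~~(W -> U) = ~0 = 1
W -> ~~(W -> U) = 0 -> 1 = 1
~(W -> ~~(W -> U)) = ~1 = 0
Z -> ~(W -> ~~(W -> U)) = 1 -> 0 = 0
U -> (Z -> ~(W -> ~~(W -> U))) = 0 -> 0 = 1
W & X = 0 & 0 = 0
(U -> (Z -> ~(W -> ~~(W -> U)))) & (W & X) = 1 & 0 = 0
X & Z = 0 & 1 = 0
(X & Z) & W = 0 & 0 = 0
U | ((X & Z) & W) = 0 | 0 = 0
~(U | ((X & Z) & W)) = ~0 = 1
Z | W = 1 | 0 = 1
U -> W = 0 -> 0 = 1
(Z | W) & (U -> W) = 1 & 1 = 1
((Z | W) & (U -> W)) & W = 1 & 0 = 0
~(U | ((X & Z) & W)) -> (((Z | W) & (U -> W)) & W) = 1 -> 0 = 0
Z -> U = 1 -> 0 = 0
(~(U | ((X & Z) & W)) -> (((Z | W) & (U -> W)) & W)) | (Z -> U) = 0 | 0 = 0
((U -> (Z -> ~(W -> ~~(W -> U)))) & (W & X)) -> ((~(U | ((X & Z) & W)) -> (((Z | W) & (U -> W)) & W)) | (Z -> U)) = 0 -> 0 = 1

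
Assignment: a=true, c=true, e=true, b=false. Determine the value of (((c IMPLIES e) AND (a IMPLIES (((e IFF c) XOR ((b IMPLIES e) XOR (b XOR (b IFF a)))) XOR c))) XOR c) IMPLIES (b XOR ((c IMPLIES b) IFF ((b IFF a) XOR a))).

true

c IMPLIES e = true IMPLIES true = true
e IFF c = true IFF true = true
b IMPLIES e = false IMPLIES true = true
b IFF a = false IFF true = false
b XOR (b IFF a) = false XOR false = false
(b IMPLIES e) XOR (b XOR (b IFF a)) = true XOR false = true
(e IFF c) XOR ((b IMPLIES e) XOR (b XOR (b IFF a))) = true XOR true = false
((e IFF c) XOR ((b IMPLIES e) XOR (b XOR (b IFF a)))) XOR c = false XOR true = true
a IMPLIES (((e IFF c) XOR ((b IMPLIES e) XOR (b XOR (b IFF a)))) XOR c) = true IMPLIES true = true
(c IMPLIES e) AND (a IMPLIES (((e IFF c) XOR ((b IMPLIES e) XOR (b XOR (b IFF a)))) XOR c)) = true AND true = true
((c IMPLIES e) AND (a IMPLIES (((e IFF c) XOR ((b IMPLIES e) XOR (b XOR (b IFF a)))) XOR c))) XOR c = true XOR true = false
c IMPLIES b = true IMPLIES false = false
b IFF a = false IFF true = false
(b IFF a) XOR a = false XOR true = true
(c IMPLIES b) IFF ((b IFF a) XOR a) = false IFF true = false
b XOR ((c IMPLIES b) IFF ((b IFF a) XOR a)) = false XOR false = false
(((c IMPLIES e) AND (a IMPLIES (((e IFF c) XOR ((b IMPLIES e) XOR (b XOR (b IFF a)))) XOR c))) XOR c) IMPLIES (b XOR ((c IMPLIES b) IFF ((b IFF a) XOR a))) = false IMPLIES false = true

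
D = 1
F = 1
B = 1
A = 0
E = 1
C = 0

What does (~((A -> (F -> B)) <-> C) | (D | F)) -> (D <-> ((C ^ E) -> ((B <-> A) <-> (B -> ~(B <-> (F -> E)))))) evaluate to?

1

Substituting D=1, F=1, B=1, A=0, E=1, C=0:
F -> B = 1 -> 1 = 1
A -> (F -> B) = 0 -> 1 = 1
(A -> (F -> B)) <-> C = 1 <-> 0 = 0
~((A -> (F -> B)) <-> C) = ~0 = 1
D | F = 1 | 1 = 1
~((A -> (F -> B)) <-> C) | (D | F) = 1 | 1 = 1
C ^ E = 0 ^ 1 = 1
B <-> A = 1 <-> 0 = 0
F -> E = 1 -> 1 = 1
B <-> (F -> E) = 1 <-> 1 = 1
~(B <-> (F -> E)) = ~1 = 0
B -> ~(B <-> (F -> E)) = 1 -> 0 = 0
(B <-> A) <-> (B -> ~(B <-> (F -> E))) = 0 <-> 0 = 1
(C ^ E) -> ((B <-> A) <-> (B -> ~(B <-> (F -> E)))) = 1 -> 1 = 1
D <-> ((C ^ E) -> ((B <-> A) <-> (B -> ~(B <-> (F -> E))))) = 1 <-> 1 = 1
(~((A -> (F -> B)) <-> C) | (D | F)) -> (D <-> ((C ^ E) -> ((B <-> A) <-> (B -> ~(B <-> (F -> E)))))) = 1 -> 1 = 1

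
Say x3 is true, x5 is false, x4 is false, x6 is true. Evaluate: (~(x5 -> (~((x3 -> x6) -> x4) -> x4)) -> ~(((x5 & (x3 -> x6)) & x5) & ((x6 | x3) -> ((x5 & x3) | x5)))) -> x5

F

x3 -> x6 = T -> T = T
(x3 -> x6) -> x4 = T -> F = F
~((x3 -> x6) -> x4) = ~F = T
~((x3 -> x6) -> x4) -> x4 = T -> F = F
x5 -> (~((x3 -> x6) -> x4) -> x4) = F -> F = T
~(x5 -> (~((x3 -> x6) -> x4) -> x4)) = ~T = F
x3 -> x6 = T -> T = T
x5 & (x3 -> x6) = F & T = F
(x5 & (x3 -> x6)) & x5 = F & F = F
x6 | x3 = T | T = T
x5 & x3 = F & T = F
(x5 & x3) | x5 = F | F = F
(x6 | x3) -> ((x5 & x3) | x5) = T -> F = F
((x5 & (x3 -> x6)) & x5) & ((x6 | x3) -> ((x5 & x3) | x5)) = F & F = F
~(((x5 & (x3 -> x6)) & x5) & ((x6 | x3) -> ((x5 & x3) | x5))) = ~F = T
~(x5 -> (~((x3 -> x6) -> x4) -> x4)) -> ~(((x5 & (x3 -> x6)) & x5) & ((x6 | x3) -> ((x5 & x3) | x5))) = F -> T = T
(~(x5 -> (~((x3 -> x6) -> x4) -> x4)) -> ~(((x5 & (x3 -> x6)) & x5) & ((x6 | x3) -> ((x5 & x3) | x5)))) -> x5 = T -> F = F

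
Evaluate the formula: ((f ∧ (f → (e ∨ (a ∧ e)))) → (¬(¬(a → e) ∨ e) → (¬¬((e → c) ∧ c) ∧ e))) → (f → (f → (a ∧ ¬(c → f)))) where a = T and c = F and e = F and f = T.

Substituting a=T, c=F, e=F, f=T:
a ∧ e = T ∧ F = F
e ∨ (a ∧ e) = F ∨ F = F
f → (e ∨ (a ∧ e)) = T → F = F
f ∧ (f → (e ∨ (a ∧ e))) = T ∧ F = F
a → e = T → F = F
¬(a → e) = ¬F = T
¬(a → e) ∨ e = T ∨ F = T
¬(¬(a → e) ∨ e) = ¬T = F
e → c = F → F = T
(e → c) ∧ c = T ∧ F = F
¬((e → c) ∧ c) = ¬F = T
¬¬((e → c) ∧ c) = ¬T = F
¬¬((e → c) ∧ c) ∧ e = F ∧ F = F
¬(¬(a → e) ∨ e) → (¬¬((e → c) ∧ c) ∧ e) = F → F = T
(f ∧ (f → (e ∨ (a ∧ e)))) → (¬(¬(a → e) ∨ e) → (¬¬((e → c) ∧ c) ∧ e)) = F → T = T
c → f = F → T = T
¬(c → f) = ¬T = F
a ∧ ¬(c → f) = T ∧ F = F
f → (a ∧ ¬(c → f)) = T → F = F
f → (f → (a ∧ ¬(c → f))) = T → F = F
((f ∧ (f → (e ∨ (a ∧ e)))) → (¬(¬(a → e) ∨ e) → (¬¬((e → c) ∧ c) ∧ e))) → (f → (f → (a ∧ ¬(c → f)))) = T → F = F

F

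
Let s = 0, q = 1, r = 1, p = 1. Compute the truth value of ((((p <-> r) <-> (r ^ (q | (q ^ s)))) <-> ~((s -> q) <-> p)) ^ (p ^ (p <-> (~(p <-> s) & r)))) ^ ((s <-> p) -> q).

Substituting s=0, q=1, r=1, p=1:
p <-> r = 1 <-> 1 = 1
q ^ s = 1 ^ 0 = 1
q | (q ^ s) = 1 | 1 = 1
r ^ (q | (q ^ s)) = 1 ^ 1 = 0
(p <-> r) <-> (r ^ (q | (q ^ s))) = 1 <-> 0 = 0
s -> q = 0 -> 1 = 1
(s -> q) <-> p = 1 <-> 1 = 1
~((s -> q) <-> p) = ~1 = 0
((p <-> r) <-> (r ^ (q | (q ^ s)))) <-> ~((s -> q) <-> p) = 0 <-> 0 = 1
p <-> s = 1 <-> 0 = 0
~(p <-> s) = ~0 = 1
~(p <-> s) & r = 1 & 1 = 1
p <-> (~(p <-> s) & r) = 1 <-> 1 = 1
p ^ (p <-> (~(p <-> s) & r)) = 1 ^ 1 = 0
(((p <-> r) <-> (r ^ (q | (q ^ s)))) <-> ~((s -> q) <-> p)) ^ (p ^ (p <-> (~(p <-> s) & r))) = 1 ^ 0 = 1
s <-> p = 0 <-> 1 = 0
(s <-> p) -> q = 0 -> 1 = 1
((((p <-> r) <-> (r ^ (q | (q ^ s)))) <-> ~((s -> q) <-> p)) ^ (p ^ (p <-> (~(p <-> s) & r)))) ^ ((s <-> p) -> q) = 1 ^ 1 = 0

0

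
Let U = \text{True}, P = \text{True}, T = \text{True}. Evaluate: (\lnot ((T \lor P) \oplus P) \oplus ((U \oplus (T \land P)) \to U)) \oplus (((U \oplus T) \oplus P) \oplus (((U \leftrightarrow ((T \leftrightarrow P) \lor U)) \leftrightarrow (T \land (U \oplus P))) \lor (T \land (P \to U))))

T \lor P = \text{True} \lor \text{True} = \text{True}
(T \lor P) \oplus P = \text{True} \oplus \text{True} = \text{False}
\lnot ((T \lor P) \oplus P) = \lnot \text{False} = \text{True}
T \land P = \text{True} \land \text{True} = \text{True}
U \oplus (T \land P) = \text{True} \oplus \text{True} = \text{False}
(U \oplus (T \land P)) \to U = \text{False} \to \text{True} = \text{True}
\lnot ((T \lor P) \oplus P) \oplus ((U \oplus (T \land P)) \to U) = \text{True} \oplus \text{True} = \text{False}
U \oplus T = \text{True} \oplus \text{True} = \text{False}
(U \oplus T) \oplus P = \text{False} \oplus \text{True} = \text{True}
T \leftrightarrow P = \text{True} \leftrightarrow \text{True} = \text{True}
(T \leftrightarrow P) \lor U = \text{True} \lor \text{True} = \text{True}
U \leftrightarrow ((T \leftrightarrow P) \lor U) = \text{True} \leftrightarrow \text{True} = \text{True}
U \oplus P = \text{True} \oplus \text{True} = \text{False}
T \land (U \oplus P) = \text{True} \land \text{False} = \text{False}
(U \leftrightarrow ((T \leftrightarrow P) \lor U)) \leftrightarrow (T \land (U \oplus P)) = \text{True} \leftrightarrow \text{False} = \text{False}
P \to U = \text{True} \to \text{True} = \text{True}
T \land (P \to U) = \text{True} \land \text{True} = \text{True}
((U \leftrightarrow ((T \leftrightarrow P) \lor U)) \leftrightarrow (T \land (U \oplus P))) \lor (T \land (P \to U)) = \text{False} \lor \text{True} = \text{True}
((U \oplus T) \oplus P) \oplus (((U \leftrightarrow ((T \leftrightarrow P) \lor U)) \leftrightarrow (T \land (U \oplus P))) \lor (T \land (P \to U))) = \text{True} \oplus \text{True} = \text{False}
(\lnot ((T \lor P) \oplus P) \oplus ((U \oplus (T \land P)) \to U)) \oplus (((U \oplus T) \oplus P) \oplus (((U \leftrightarrow ((T \leftrightarrow P) \lor U)) \leftrightarrow (T \land (U \oplus P))) \lor (T \land (P \to U)))) = \text{False} \oplus \text{False} = \text{False}

\text{False}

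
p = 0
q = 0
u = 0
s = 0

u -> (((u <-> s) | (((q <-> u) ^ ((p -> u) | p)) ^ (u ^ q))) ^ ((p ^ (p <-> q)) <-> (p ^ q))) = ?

1

u <-> s = 0 <-> 0 = 1
q <-> u = 0 <-> 0 = 1
p -> u = 0 -> 0 = 1
(p -> u) | p = 1 | 0 = 1
(q <-> u) ^ ((p -> u) | p) = 1 ^ 1 = 0
u ^ q = 0 ^ 0 = 0
((q <-> u) ^ ((p -> u) | p)) ^ (u ^ q) = 0 ^ 0 = 0
(u <-> s) | (((q <-> u) ^ ((p -> u) | p)) ^ (u ^ q)) = 1 | 0 = 1
p <-> q = 0 <-> 0 = 1
p ^ (p <-> q) = 0 ^ 1 = 1
p ^ q = 0 ^ 0 = 0
(p ^ (p <-> q)) <-> (p ^ q) = 1 <-> 0 = 0
((u <-> s) | (((q <-> u) ^ ((p -> u) | p)) ^ (u ^ q))) ^ ((p ^ (p <-> q)) <-> (p ^ q)) = 1 ^ 0 = 1
u -> (((u <-> s) | (((q <-> u) ^ ((p -> u) | p)) ^ (u ^ q))) ^ ((p ^ (p <-> q)) <-> (p ^ q))) = 0 -> 1 = 1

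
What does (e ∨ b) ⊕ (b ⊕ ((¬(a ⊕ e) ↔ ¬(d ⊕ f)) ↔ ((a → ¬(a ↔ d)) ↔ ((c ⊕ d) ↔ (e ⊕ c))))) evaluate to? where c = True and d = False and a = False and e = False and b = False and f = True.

False

Substituting c=True, d=False, a=False, e=False, b=False, f=True:
e ∨ b = False ∨ False = False
a ⊕ e = False ⊕ False = False
¬(a ⊕ e) = ¬False = True
d ⊕ f = False ⊕ True = True
¬(d ⊕ f) = ¬True = False
¬(a ⊕ e) ↔ ¬(d ⊕ f) = True ↔ False = False
a ↔ d = False ↔ False = True
¬(a ↔ d) = ¬True = False
a → ¬(a ↔ d) = False → False = True
c ⊕ d = True ⊕ False = True
e ⊕ c = False ⊕ True = True
(c ⊕ d) ↔ (e ⊕ c) = True ↔ True = True
(a → ¬(a ↔ d)) ↔ ((c ⊕ d) ↔ (e ⊕ c)) = True ↔ True = True
(¬(a ⊕ e) ↔ ¬(d ⊕ f)) ↔ ((a → ¬(a ↔ d)) ↔ ((c ⊕ d) ↔ (e ⊕ c))) = False ↔ True = False
b ⊕ ((¬(a ⊕ e) ↔ ¬(d ⊕ f)) ↔ ((a → ¬(a ↔ d)) ↔ ((c ⊕ d) ↔ (e ⊕ c)))) = False ⊕ False = False
(e ∨ b) ⊕ (b ⊕ ((¬(a ⊕ e) ↔ ¬(d ⊕ f)) ↔ ((a → ¬(a ↔ d)) ↔ ((c ⊕ d) ↔ (e ⊕ c))))) = False ⊕ False = False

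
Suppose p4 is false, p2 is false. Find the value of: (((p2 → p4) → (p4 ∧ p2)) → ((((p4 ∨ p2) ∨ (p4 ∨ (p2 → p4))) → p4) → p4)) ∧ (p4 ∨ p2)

p2 → p4 = False → False = True
p4 ∧ p2 = False ∧ False = False
(p2 → p4) → (p4 ∧ p2) = True → False = False
p4 ∨ p2 = False ∨ False = False
p2 → p4 = False → False = True
p4 ∨ (p2 → p4) = False ∨ True = True
(p4 ∨ p2) ∨ (p4 ∨ (p2 → p4)) = False ∨ True = True
((p4 ∨ p2) ∨ (p4 ∨ (p2 → p4))) → p4 = True → False = False
(((p4 ∨ p2) ∨ (p4 ∨ (p2 → p4))) → p4) → p4 = False → False = True
((p2 → p4) → (p4 ∧ p2)) → ((((p4 ∨ p2) ∨ (p4 ∨ (p2 → p4))) → p4) → p4) = False → True = True
p4 ∨ p2 = False ∨ False = False
(((p2 → p4) → (p4 ∧ p2)) → ((((p4 ∨ p2) ∨ (p4 ∨ (p2 → p4))) → p4) → p4)) ∧ (p4 ∨ p2) = True ∧ False = False

False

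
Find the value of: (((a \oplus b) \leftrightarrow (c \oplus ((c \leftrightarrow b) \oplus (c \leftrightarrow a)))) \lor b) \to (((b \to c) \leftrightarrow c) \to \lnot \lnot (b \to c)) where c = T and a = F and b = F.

a \oplus b = F \oplus F = F
c \leftrightarrow b = T \leftrightarrow F = F
c \leftrightarrow a = T \leftrightarrow F = F
(c \leftrightarrow b) \oplus (c \leftrightarrow a) = F \oplus F = F
c \oplus ((c \leftrightarrow b) \oplus (c \leftrightarrow a)) = T \oplus F = T
(a \oplus b) \leftrightarrow (c \oplus ((c \leftrightarrow b) \oplus (c \leftrightarrow a))) = F \leftrightarrow T = F
((a \oplus b) \leftrightarrow (c \oplus ((c \leftrightarrow b) \oplus (c \leftrightarrow a)))) \lor b = F \lor F = F
b \to c = F \to T = T
(b \to c) \leftrightarrow c = T \leftrightarrow T = T
b \to c = F \to T = T
\lnot (b \to c) = \lnot T = F
\lnot \lnot (b \to c) = \lnot F = T
((b \to c) \leftrightarrow c) \to \lnot \lnot (b \to c) = T \to T = T
(((a \oplus b) \leftrightarrow (c \oplus ((c \leftrightarrow b) \oplus (c \leftrightarrow a)))) \lor b) \to (((b \to c) \leftrightarrow c) \to \lnot \lnot (b \to c)) = F \to T = T

T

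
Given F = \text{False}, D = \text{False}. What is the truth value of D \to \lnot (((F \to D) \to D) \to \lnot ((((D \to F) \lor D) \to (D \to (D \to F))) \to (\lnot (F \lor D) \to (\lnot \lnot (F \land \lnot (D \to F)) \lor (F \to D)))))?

\text{True}

F \to D = \text{False} \to \text{False} = \text{True}
(F \to D) \to D = \text{True} \to \text{False} = \text{False}
D \to F = \text{False} \to \text{False} = \text{True}
(D \to F) \lor D = \text{True} \lor \text{False} = \text{True}
D \to F = \text{False} \to \text{False} = \text{True}
D \to (D \to F) = \text{False} \to \text{True} = \text{True}
((D \to F) \lor D) \to (D \to (D \to F)) = \text{True} \to \text{True} = \text{True}
F \lor D = \text{False} \lor \text{False} = \text{False}
\lnot (F \lor D) = \lnot \text{False} = \text{True}
D \to F = \text{False} \to \text{False} = \text{True}
\lnot (D \to F) = \lnot \text{True} = \text{False}
F \land \lnot (D \to F) = \text{False} \land \text{False} = \text{False}
\lnot (F \land \lnot (D \to F)) = \lnot \text{False} = \text{True}
\lnot \lnot (F \land \lnot (D \to F)) = \lnot \text{True} = \text{False}
F \to D = \text{False} \to \text{False} = \text{True}
\lnot \lnot (F \land \lnot (D \to F)) \lor (F \to D) = \text{False} \lor \text{True} = \text{True}
\lnot (F \lor D) \to (\lnot \lnot (F \land \lnot (D \to F)) \lor (F \to D)) = \text{True} \to \text{True} = \text{True}
(((D \to F) \lor D) \to (D \to (D \to F))) \to (\lnot (F \lor D) \to (\lnot \lnot (F \land \lnot (D \to F)) \lor (F \to D))) = \text{True} \to \text{True} = \text{True}
\lnot ((((D \to F) \lor D) \to (D \to (D \to F))) \to (\lnot (F \lor D) \to (\lnot \lnot (F \land \lnot (D \to F)) \lor (F \to D)))) = \lnot \text{True} = \text{False}
((F \to D) \to D) \to \lnot ((((D \to F) \lor D) \to (D \to (D \to F))) \to (\lnot (F \lor D) \to (\lnot \lnot (F \land \lnot (D \to F)) \lor (F \to D)))) = \text{False} \to \text{False} = \text{True}
\lnot (((F \to D) \to D) \to \lnot ((((D \to F) \lor D) \to (D \to (D \to F))) \to (\lnot (F \lor D) \to (\lnot \lnot (F \land \lnot (D \to F)) \lor (F \to D))))) = \lnot \text{True} = \text{False}
D \to \lnot (((F \to D) \to D) \to \lnot ((((D \to F) \lor D) \to (D \to (D \to F))) \to (\lnot (F \lor D) \to (\lnot \lnot (F \land \lnot (D \to F)) \lor (F \to D))))) = \text{False} \to \text{False} = \text{True}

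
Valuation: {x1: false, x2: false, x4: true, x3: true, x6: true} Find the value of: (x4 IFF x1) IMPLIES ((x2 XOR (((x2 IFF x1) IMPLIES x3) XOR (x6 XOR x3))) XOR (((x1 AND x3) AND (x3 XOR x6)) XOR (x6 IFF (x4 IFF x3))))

true

x4 IFF x1 = true IFF false = false
x2 IFF x1 = false IFF false = true
(x2 IFF x1) IMPLIES x3 = true IMPLIES true = true
x6 XOR x3 = true XOR true = false
((x2 IFF x1) IMPLIES x3) XOR (x6 XOR x3) = true XOR false = true
x2 XOR (((x2 IFF x1) IMPLIES x3) XOR (x6 XOR x3)) = false XOR true = true
x1 AND x3 = false AND true = false
x3 XOR x6 = true XOR true = false
(x1 AND x3) AND (x3 XOR x6) = false AND false = false
x4 IFF x3 = true IFF true = true
x6 IFF (x4 IFF x3) = true IFF true = true
((x1 AND x3) AND (x3 XOR x6)) XOR (x6 IFF (x4 IFF x3)) = false XOR true = true
(x2 XOR (((x2 IFF x1) IMPLIES x3) XOR (x6 XOR x3))) XOR (((x1 AND x3) AND (x3 XOR x6)) XOR (x6 IFF (x4 IFF x3))) = true XOR true = false
(x4 IFF x1) IMPLIES ((x2 XOR (((x2 IFF x1) IMPLIES x3) XOR (x6 XOR x3))) XOR (((x1 AND x3) AND (x3 XOR x6)) XOR (x6 IFF (x4 IFF x3)))) = false IMPLIES false = true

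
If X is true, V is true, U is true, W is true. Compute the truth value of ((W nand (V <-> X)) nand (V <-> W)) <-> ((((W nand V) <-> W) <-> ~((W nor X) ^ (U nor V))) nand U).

V <-> X = T <-> T = T
W nand (V <-> X) = T nand T = F
V <-> W = T <-> T = T
(W nand (V <-> X)) nand (V <-> W) = F nand T = T
W nand V = T nand T = F
(W nand V) <-> W = F <-> T = F
W nor X = T nor T = F
U nor V = T nor T = F
(W nor X) ^ (U nor V) = F ^ F = F
~((W nor X) ^ (U nor V)) = ~F = T
((W nand V) <-> W) <-> ~((W nor X) ^ (U nor V)) = F <-> T = F
(((W nand V) <-> W) <-> ~((W nor X) ^ (U nor V))) nand U = F nand T = T
((W nand (V <-> X)) nand (V <-> W)) <-> ((((W nand V) <-> W) <-> ~((W nor X) ^ (U nor V))) nand U) = T <-> T = T

T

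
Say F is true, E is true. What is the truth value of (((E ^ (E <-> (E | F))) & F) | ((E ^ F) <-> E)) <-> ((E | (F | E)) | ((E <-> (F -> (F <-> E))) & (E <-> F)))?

False

E | F = True | True = True
E <-> (E | F) = True <-> True = True
E ^ (E <-> (E | F)) = True ^ True = False
(E ^ (E <-> (E | F))) & F = False & True = False
E ^ F = True ^ True = False
(E ^ F) <-> E = False <-> True = False
((E ^ (E <-> (E | F))) & F) | ((E ^ F) <-> E) = False | False = False
F | E = True | True = True
E | (F | E) = True | True = True
F <-> E = True <-> True = True
F -> (F <-> E) = True -> True = True
E <-> (F -> (F <-> E)) = True <-> True = True
E <-> F = True <-> True = True
(E <-> (F -> (F <-> E))) & (E <-> F) = True & True = True
(E | (F | E)) | ((E <-> (F -> (F <-> E))) & (E <-> F)) = True | True = True
(((E ^ (E <-> (E | F))) & F) | ((E ^ F) <-> E)) <-> ((E | (F | E)) | ((E <-> (F -> (F <-> E))) & (E <-> F))) = False <-> True = False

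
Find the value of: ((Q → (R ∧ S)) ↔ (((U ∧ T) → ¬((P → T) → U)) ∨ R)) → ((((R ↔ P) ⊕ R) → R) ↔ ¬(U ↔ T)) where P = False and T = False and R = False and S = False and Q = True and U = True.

True

Substituting P=False, T=False, R=False, S=False, Q=True, U=True:
R ∧ S = False ∧ False = False
Q → (R ∧ S) = True → False = False
U ∧ T = True ∧ False = False
P → T = False → False = True
(P → T) → U = True → True = True
¬((P → T) → U) = ¬True = False
(U ∧ T) → ¬((P → T) → U) = False → False = True
((U ∧ T) → ¬((P → T) → U)) ∨ R = True ∨ False = True
(Q → (R ∧ S)) ↔ (((U ∧ T) → ¬((P → T) → U)) ∨ R) = False ↔ True = False
R ↔ P = False ↔ False = True
(R ↔ P) ⊕ R = True ⊕ False = True
((R ↔ P) ⊕ R) → R = True → False = False
U ↔ T = True ↔ False = False
¬(U ↔ T) = ¬False = True
(((R ↔ P) ⊕ R) → R) ↔ ¬(U ↔ T) = False ↔ True = False
((Q → (R ∧ S)) ↔ (((U ∧ T) → ¬((P → T) → U)) ∨ R)) → ((((R ↔ P) ⊕ R) → R) ↔ ¬(U ↔ T)) = False → False = True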